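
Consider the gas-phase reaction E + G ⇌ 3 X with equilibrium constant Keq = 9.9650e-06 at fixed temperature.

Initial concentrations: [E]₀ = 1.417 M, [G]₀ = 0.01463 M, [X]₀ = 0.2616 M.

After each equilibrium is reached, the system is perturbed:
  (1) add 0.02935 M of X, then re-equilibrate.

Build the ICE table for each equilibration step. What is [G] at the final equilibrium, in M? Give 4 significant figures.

Q₀ = 0.8636 vs Keq = 9.9650e-06 ⇒ Q>K, reverse
Step 1:
                  E         G         X
  init        1.417   0.01463    0.2616
  Δ         0.08341   0.08341   -0.2502
  eq            1.5   0.09804   0.01136
  solve Keq expr → x = -0.08341; check Q = 9.9650e-06
Then add 0.02935 M of X.
Step 2:
                  E         G         X
  init          1.5   0.09804   0.04071
  Δ        0.009655  0.009655  -0.02896
  eq           1.51    0.1077   0.01175
  solve Keq expr → x = -0.009655; check Q = 9.9650e-06

[G]_eq = 0.1077 M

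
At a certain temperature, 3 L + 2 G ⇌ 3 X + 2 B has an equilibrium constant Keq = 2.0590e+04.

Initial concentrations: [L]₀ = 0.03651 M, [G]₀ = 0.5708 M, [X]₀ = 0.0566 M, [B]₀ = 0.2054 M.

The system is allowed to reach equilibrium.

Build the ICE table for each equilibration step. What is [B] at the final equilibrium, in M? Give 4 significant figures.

Q₀ = 0.4824 vs Keq = 2.0590e+04 ⇒ Q<K, forward
Step 1:
                  L         G         X         B
  Initial   0.03651    0.5708    0.0566    0.2054
  Change   -0.03465   -0.0231   0.03465    0.0231
  Equil    0.001859    0.5477   0.09125    0.2285
  solve Keq expr → x = 0.01155; check Q = 2.0590e+04

[B]_eq = 0.2285 M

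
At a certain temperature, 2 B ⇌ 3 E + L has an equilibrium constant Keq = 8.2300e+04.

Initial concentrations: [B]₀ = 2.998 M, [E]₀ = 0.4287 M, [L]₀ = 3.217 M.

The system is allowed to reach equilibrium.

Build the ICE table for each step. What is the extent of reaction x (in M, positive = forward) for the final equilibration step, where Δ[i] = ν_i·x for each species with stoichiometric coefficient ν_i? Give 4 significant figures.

x = 1.459 M

Q₀ = 0.0282 vs Keq = 8.2300e+04 ⇒ Q<K, forward
Step 1:
                  B         E         L
  init        2.998    0.4287     3.217
  Δ          -2.919     4.378     1.459
  eq        0.07943     4.807     4.676
  solve Keq expr → x = 1.459; check Q = 8.2300e+04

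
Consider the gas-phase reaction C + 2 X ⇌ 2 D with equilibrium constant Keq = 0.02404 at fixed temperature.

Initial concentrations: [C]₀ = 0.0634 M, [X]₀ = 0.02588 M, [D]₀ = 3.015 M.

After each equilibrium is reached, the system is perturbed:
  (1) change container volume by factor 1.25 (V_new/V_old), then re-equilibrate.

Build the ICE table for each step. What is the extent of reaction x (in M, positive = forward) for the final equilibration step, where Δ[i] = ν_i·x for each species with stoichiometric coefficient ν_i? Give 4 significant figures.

x = -0.01577 M

Q₀ = 2.1407e+05 vs Keq = 0.02404 ⇒ Q>K, reverse
Step 1:
                    C           X           D
  init         0.0634     0.02588       3.015
  Δ             1.276       2.552      -2.552
  eq             1.34       2.578      0.4627
  solve Keq expr → x = -1.276; check Q = 0.02404
Then change container volume by factor 1.25 (V_new/V_old).
Step 2:
                    C           X           D
  init          1.072       2.063      0.3701
  Δ           0.01577     0.03155    -0.03155
  eq            1.087       2.094      0.3386
  solve Keq expr → x = -0.01577; check Q = 0.02404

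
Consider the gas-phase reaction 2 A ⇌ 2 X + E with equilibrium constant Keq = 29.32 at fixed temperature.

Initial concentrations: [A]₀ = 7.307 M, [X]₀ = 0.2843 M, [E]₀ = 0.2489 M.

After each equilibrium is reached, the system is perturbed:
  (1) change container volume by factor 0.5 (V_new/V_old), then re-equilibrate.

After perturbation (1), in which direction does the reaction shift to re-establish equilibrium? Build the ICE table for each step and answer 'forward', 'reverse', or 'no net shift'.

Direction: reverse

Q₀ = 3.7679e-04 vs Keq = 29.32 ⇒ Q<K, forward
Step 1:
                  A         X         E
  Initial     7.307    0.2843    0.2489
  Change     -5.471     5.471     2.735
  Equil       1.836     5.755     2.984
  solve Keq expr → x = 2.735; check Q = 29.32
Then change container volume by factor 0.5 (V_new/V_old).
Step 2:
                  A         X         E
  Initial     3.672     11.51     5.969
  Change     0.9189   -0.9189   -0.4594
  Equil       4.591     10.59     5.509
  solve Keq expr → x = -0.4594; check Q = 29.32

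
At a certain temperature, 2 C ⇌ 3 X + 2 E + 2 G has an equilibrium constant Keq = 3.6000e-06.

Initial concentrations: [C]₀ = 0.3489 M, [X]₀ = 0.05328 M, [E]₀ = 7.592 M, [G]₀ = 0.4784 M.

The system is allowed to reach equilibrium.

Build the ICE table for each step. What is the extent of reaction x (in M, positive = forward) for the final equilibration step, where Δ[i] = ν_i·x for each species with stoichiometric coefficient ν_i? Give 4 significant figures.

x = -0.01656 M

Q₀ = 0.01639 vs Keq = 3.6000e-06 ⇒ Q>K, reverse
Step 1:
                  C         X         E         G
  init       0.3489   0.05328     7.592    0.4784
  Δ         0.03312  -0.04969  -0.03312  -0.03312
  eq          0.382  0.003593     7.559    0.4453
  solve Keq expr → x = -0.01656; check Q = 3.6000e-06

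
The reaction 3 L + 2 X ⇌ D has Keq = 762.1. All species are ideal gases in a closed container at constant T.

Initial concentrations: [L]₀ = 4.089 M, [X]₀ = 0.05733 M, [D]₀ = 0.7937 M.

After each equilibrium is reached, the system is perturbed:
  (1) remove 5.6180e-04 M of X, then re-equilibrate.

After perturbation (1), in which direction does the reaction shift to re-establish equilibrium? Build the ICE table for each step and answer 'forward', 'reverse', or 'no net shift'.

Q₀ = 3.532 vs Keq = 762.1 ⇒ Q<K, forward
Step 1:
                  L         X         D
  init        4.089   0.05733    0.7937
  Δ        -0.07986  -0.05324   0.02662
  eq          4.009  0.004087    0.8203
  solve Keq expr → x = 0.02662; check Q = 762.1
Then remove 5.6180e-04 M of X.
Step 2:
                  L         X         D
  init        4.009  0.003525    0.8203
  Δ       8.3973e-04 5.5982e-04 -2.7991e-04
  eq           4.01  0.004085      0.82
  solve Keq expr → x = -2.7991e-04; check Q = 762.1

Direction: reverse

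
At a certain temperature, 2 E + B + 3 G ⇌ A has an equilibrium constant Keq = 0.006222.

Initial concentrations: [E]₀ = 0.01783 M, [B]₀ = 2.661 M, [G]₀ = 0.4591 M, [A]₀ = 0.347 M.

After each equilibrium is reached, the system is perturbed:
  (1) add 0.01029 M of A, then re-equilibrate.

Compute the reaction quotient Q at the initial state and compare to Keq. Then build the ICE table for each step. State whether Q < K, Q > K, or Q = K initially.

Q₀ = 4239; Q > K (proceeds reverse)

Q₀ = 4239 vs Keq = 0.006222 ⇒ Q>K, reverse
Step 1:
                  E         B         G         A
  I         0.01783     2.661    0.4591     0.347
  C          0.6463    0.3231    0.9694   -0.3231
  E          0.6641     2.984     1.428   0.02387
  solve Keq expr → x = -0.3231; check Q = 0.006222
Then add 0.01029 M of A.
Step 2:
                  E         B         G         A
  I          0.6641     2.984     1.428   0.03416
  C         0.01566  0.007828   0.02349 -0.007828
  E          0.6797     2.992     1.452   0.02633
  solve Keq expr → x = -0.007828; check Q = 0.006222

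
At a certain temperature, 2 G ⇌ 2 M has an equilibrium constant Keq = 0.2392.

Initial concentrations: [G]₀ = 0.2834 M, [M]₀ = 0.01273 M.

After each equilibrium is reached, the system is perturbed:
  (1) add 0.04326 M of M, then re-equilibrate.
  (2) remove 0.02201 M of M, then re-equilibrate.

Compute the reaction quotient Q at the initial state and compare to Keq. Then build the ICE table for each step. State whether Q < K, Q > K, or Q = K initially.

Q₀ = 0.002018 vs Keq = 0.2392 ⇒ Q<K, forward
Step 1:
                   G          M
  I           0.2834    0.01273
  C         -0.08453    0.08453
  E           0.1989    0.09726
  solve Keq expr → x = 0.04227; check Q = 0.2392
Then add 0.04326 M of M.
Step 2:
                   G          M
  I           0.1989     0.1405
  C          0.02905   -0.02905
  E           0.2279     0.1115
  solve Keq expr → x = -0.01453; check Q = 0.2392
Then remove 0.02201 M of M.
Step 3:
                   G          M
  I           0.2279    0.08946
  C         -0.01478    0.01478
  E           0.2131     0.1042
  solve Keq expr → x = 0.00739; check Q = 0.2392

Q₀ = 0.002018; Q < K (proceeds forward)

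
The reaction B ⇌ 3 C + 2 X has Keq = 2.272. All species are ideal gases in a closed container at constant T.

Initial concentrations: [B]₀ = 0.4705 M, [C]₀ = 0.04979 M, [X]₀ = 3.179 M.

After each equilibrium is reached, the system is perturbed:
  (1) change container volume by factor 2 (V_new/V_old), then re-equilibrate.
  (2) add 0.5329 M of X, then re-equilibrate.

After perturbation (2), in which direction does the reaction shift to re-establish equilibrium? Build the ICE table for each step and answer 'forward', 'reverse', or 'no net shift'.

Q₀ = 0.002651 vs Keq = 2.272 ⇒ Q<K, forward
Step 1:
                   B          C          X
  init        0.4705    0.04979      3.179
  Δ          -0.1196     0.3588     0.2392
  eq          0.3509     0.4086      3.418
  solve Keq expr → x = 0.1196; check Q = 2.272
Then change container volume by factor 2 (V_new/V_old).
Step 2:
                   B          C          X
  init        0.1754     0.2043      1.709
  Δ         -0.06955     0.2087     0.1391
  eq          0.1059      0.413      1.848
  solve Keq expr → x = 0.06955; check Q = 2.272
Then add 0.5329 M of X.
Step 3:
                   B          C          X
  init        0.1059      0.413      2.381
  Δ          0.01508   -0.04524   -0.03016
  eq           0.121     0.3677      2.351
  solve Keq expr → x = -0.01508; check Q = 2.272

Direction: reverse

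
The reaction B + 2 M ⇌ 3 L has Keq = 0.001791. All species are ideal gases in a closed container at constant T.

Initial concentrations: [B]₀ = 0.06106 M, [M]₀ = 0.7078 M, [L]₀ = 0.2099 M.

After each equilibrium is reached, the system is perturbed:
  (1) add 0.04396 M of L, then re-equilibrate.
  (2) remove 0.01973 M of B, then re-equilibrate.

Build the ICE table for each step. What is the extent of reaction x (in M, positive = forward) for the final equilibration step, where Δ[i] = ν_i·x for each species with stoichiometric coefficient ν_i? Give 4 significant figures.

x = -9.1550e-04 M

Q₀ = 0.3023 vs Keq = 0.001791 ⇒ Q>K, reverse
Step 1:
                  B         M         L
  Initial   0.06106    0.7078    0.2099
  Change    0.05287    0.1057   -0.1586
  Equil      0.1139    0.8135    0.0513
  solve Keq expr → x = -0.05287; check Q = 0.001791
Then add 0.04396 M of L.
Step 2:
                  B         M         L
  Initial    0.1139    0.8135   0.09526
  Change     0.0136   0.02721  -0.04081
  Equil      0.1275    0.8407   0.05445
  solve Keq expr → x = -0.0136; check Q = 0.001791
Then remove 0.01973 M of B.
Step 3:
                  B         M         L
  Initial    0.1078    0.8407   0.05445
  Change  9.1550e-04  0.001831 -0.002746
  Equil      0.1087    0.8426    0.0517
  solve Keq expr → x = -9.1550e-04; check Q = 0.001791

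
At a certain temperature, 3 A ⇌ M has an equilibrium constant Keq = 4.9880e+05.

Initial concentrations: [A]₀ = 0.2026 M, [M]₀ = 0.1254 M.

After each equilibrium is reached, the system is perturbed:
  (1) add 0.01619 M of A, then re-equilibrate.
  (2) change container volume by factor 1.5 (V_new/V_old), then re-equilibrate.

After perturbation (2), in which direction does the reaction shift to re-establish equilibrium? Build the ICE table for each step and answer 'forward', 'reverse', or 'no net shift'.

Direction: reverse

Q₀ = 15.08 vs Keq = 4.9880e+05 ⇒ Q<K, forward
Step 1:
                  A         M
  I          0.2026    0.1254
  C         -0.1953   0.06511
  E        0.007256    0.1905
  solve Keq expr → x = 0.06511; check Q = 4.9880e+05
Then add 0.01619 M of A.
Step 2:
                  A         M
  I         0.02345    0.1905
  C        -0.01612  0.005374
  E        0.007323    0.1959
  solve Keq expr → x = 0.005374; check Q = 4.9880e+05
Then change container volume by factor 1.5 (V_new/V_old).
Step 3:
                  A         M
  I        0.004882    0.1306
  C        0.001507 -5.0235e-04
  E        0.006389    0.1301
  solve Keq expr → x = -5.0235e-04; check Q = 4.9880e+05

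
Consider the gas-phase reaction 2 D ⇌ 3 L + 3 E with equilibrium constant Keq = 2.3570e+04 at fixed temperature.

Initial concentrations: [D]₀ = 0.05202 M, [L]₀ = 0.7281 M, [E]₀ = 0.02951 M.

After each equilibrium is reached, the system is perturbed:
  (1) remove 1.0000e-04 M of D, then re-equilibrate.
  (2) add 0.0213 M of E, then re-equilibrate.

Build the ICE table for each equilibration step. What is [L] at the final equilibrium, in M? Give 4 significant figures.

Q₀ = 0.003666 vs Keq = 2.3570e+04 ⇒ Q<K, forward
Step 1:
                    D           L           E
  init        0.05202      0.7281     0.02951
  Δ          -0.05185     0.07778     0.07778
  eq       1.6561e-04      0.8059      0.1073
  solve Keq expr → x = 0.02593; check Q = 2.3570e+04
Then remove 1.0000e-04 M of D.
Step 2:
                    D           L           E
  init     6.5606e-05      0.8059      0.1073
  Δ        9.9608e-05 -1.4941e-04 -1.4941e-04
  eq       1.6521e-04      0.8057      0.1071
  solve Keq expr → x = -4.9804e-05; check Q = 2.3570e+04
Then add 0.0213 M of E.
Step 3:
                    D           L           E
  init     1.6521e-04      0.8057      0.1284
  Δ        5.1414e-05 -7.7121e-05 -7.7121e-05
  eq       2.1663e-04      0.8057      0.1284
  solve Keq expr → x = -2.5707e-05; check Q = 2.3570e+04

[L]_eq = 0.8057 M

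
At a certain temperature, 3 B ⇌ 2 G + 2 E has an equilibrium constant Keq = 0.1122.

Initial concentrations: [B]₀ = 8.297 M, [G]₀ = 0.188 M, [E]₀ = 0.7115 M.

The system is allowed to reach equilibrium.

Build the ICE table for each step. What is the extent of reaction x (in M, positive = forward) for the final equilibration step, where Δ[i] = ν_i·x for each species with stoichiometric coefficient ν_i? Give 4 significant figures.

x = 0.8551 M

Q₀ = 3.1326e-05 vs Keq = 0.1122 ⇒ Q<K, forward
Step 1:
                  B         G         E
  init        8.297     0.188    0.7115
  Δ          -2.565      1.71      1.71
  eq          5.732     1.898     2.422
  solve Keq expr → x = 0.8551; check Q = 0.1122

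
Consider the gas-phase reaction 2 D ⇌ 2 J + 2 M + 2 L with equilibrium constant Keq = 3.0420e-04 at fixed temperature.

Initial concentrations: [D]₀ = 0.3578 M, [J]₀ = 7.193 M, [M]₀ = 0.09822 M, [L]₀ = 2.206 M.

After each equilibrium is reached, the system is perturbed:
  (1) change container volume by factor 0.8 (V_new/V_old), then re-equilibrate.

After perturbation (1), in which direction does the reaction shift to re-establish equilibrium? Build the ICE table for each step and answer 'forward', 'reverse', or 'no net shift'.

Direction: reverse

Q₀ = 18.97 vs Keq = 3.0420e-04 ⇒ Q>K, reverse
Step 1:
                    D           J           M           L
  Initial      0.3578       7.193     0.09822       2.206
  Change      0.09769    -0.09769    -0.09769    -0.09769
  Equil        0.4555       7.095  5.3107e-04       2.108
  solve Keq expr → x = -0.04884; check Q = 3.0420e-04
Then change container volume by factor 0.8 (V_new/V_old).
Step 2:
                    D           J           M           L
  Initial      0.5694       8.869  6.6384e-04       2.635
  Change   2.3875e-04 -2.3875e-04 -2.3875e-04 -2.3875e-04
  Equil        0.5696       8.869  4.2508e-04       2.635
  solve Keq expr → x = -1.1938e-04; check Q = 3.0420e-04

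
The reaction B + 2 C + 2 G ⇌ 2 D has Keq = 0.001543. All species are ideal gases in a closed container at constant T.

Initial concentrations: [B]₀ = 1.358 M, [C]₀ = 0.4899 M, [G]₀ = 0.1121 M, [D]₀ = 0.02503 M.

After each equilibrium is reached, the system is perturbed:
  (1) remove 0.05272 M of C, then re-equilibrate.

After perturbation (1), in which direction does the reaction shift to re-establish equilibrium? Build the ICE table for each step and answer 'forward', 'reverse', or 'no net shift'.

Direction: reverse

Q₀ = 0.153 vs Keq = 0.001543 ⇒ Q>K, reverse
Step 1:
                   B          C          G          D
  init         1.358     0.4899     0.1121    0.02503
  Δ          0.01094    0.02188    0.02188   -0.02188
  eq           1.369     0.5118      0.134   0.003151
  solve Keq expr → x = -0.01094; check Q = 0.001543
Then remove 0.05272 M of C.
Step 2:
                   B          C          G          D
  init         1.369     0.4591      0.134   0.003151
  Δ       1.5793e-04 3.1585e-04 3.1585e-04 -3.1585e-04
  eq           1.369     0.4594     0.1343   0.002835
  solve Keq expr → x = -1.5793e-04; check Q = 0.001543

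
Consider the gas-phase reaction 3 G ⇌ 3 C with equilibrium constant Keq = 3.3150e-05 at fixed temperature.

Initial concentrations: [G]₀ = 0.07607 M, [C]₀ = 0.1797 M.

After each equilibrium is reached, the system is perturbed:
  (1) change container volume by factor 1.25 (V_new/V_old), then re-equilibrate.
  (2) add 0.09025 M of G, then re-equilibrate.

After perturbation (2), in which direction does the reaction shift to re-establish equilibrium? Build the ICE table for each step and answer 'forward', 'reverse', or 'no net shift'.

Direction: forward

Q₀ = 13.18 vs Keq = 3.3150e-05 ⇒ Q>K, reverse
Step 1:
                  G         C
  Initial   0.07607    0.1797
  Change     0.1717   -0.1717
  Equil      0.2478  0.007961
  solve Keq expr → x = -0.05725; check Q = 3.3150e-05
Then change container volume by factor 1.25 (V_new/V_old).
Step 2:
                  G         C
  Initial    0.1982  0.006368
  Change          0         0
  Equil      0.1982  0.006368
  solve Keq expr → x = 0; check Q = 3.3150e-05
Then add 0.09025 M of G.
Step 3:
                  G         C
  Initial    0.2885  0.006368
  Change  -0.002809  0.002809
  Equil      0.2857  0.009177
  solve Keq expr → x = 9.3631e-04; check Q = 3.3150e-05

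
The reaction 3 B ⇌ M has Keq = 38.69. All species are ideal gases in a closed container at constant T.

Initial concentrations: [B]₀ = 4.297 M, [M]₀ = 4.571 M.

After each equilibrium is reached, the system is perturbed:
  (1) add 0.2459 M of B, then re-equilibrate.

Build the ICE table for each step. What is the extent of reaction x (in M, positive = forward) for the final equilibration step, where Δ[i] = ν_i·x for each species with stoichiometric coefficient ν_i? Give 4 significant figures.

Q₀ = 0.05761 vs Keq = 38.69 ⇒ Q<K, forward
Step 1:
                  B         M
  I           4.297     4.571
  C          -3.765     1.255
  E           0.532     5.826
  solve Keq expr → x = 1.255; check Q = 38.69
Then add 0.2459 M of B.
Step 2:
                  B         M
  I          0.7779     5.826
  C         -0.2434   0.08115
  E          0.5345     5.907
  solve Keq expr → x = 0.08115; check Q = 38.69

x = 0.08115 M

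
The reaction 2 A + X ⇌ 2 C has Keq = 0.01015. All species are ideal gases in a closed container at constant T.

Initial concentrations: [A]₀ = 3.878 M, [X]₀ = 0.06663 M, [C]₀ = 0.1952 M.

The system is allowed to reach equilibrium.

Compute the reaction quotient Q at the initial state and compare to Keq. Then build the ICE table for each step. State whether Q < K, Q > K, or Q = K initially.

Q₀ = 0.03803 vs Keq = 0.01015 ⇒ Q>K, reverse
Step 1:
                   A          X          C
  I            3.878    0.06663     0.1952
  C          0.06881     0.0344   -0.06881
  E            3.947      0.101     0.1264
  solve Keq expr → x = -0.0344; check Q = 0.01015

Q₀ = 0.03803; Q > K (proceeds reverse)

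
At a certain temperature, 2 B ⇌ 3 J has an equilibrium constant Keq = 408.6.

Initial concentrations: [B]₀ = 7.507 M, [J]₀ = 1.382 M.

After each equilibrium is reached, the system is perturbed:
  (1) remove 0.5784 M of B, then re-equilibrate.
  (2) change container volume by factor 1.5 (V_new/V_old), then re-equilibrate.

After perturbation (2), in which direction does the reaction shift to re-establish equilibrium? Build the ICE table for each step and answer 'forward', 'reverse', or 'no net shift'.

Direction: forward

Q₀ = 0.04684 vs Keq = 408.6 ⇒ Q<K, forward
Step 1:
                    B           J
  init          7.507       1.382
  Δ            -5.891       8.837
  eq            1.616       10.22
  solve Keq expr → x = 2.946; check Q = 408.6
Then remove 0.5784 M of B.
Step 2:
                    B           J
  init          1.038       10.22
  Δ            0.4284     -0.6426
  eq            1.466       9.576
  solve Keq expr → x = -0.2142; check Q = 408.6
Then change container volume by factor 1.5 (V_new/V_old).
Step 3:
                    B           J
  init         0.9773       6.384
  Δ           -0.1397      0.2096
  eq           0.8376       6.594
  solve Keq expr → x = 0.06986; check Q = 408.6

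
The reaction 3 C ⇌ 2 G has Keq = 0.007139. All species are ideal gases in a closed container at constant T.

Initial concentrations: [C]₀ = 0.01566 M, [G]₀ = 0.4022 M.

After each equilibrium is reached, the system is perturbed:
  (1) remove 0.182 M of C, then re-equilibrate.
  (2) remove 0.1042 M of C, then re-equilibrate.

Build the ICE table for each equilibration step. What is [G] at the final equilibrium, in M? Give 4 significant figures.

Q₀ = 4.2122e+04 vs Keq = 0.007139 ⇒ Q>K, reverse
Step 1:
                   C          G
  Initial    0.01566     0.4022
  Change      0.5495    -0.3663
  Equil       0.5651    0.03589
  solve Keq expr → x = -0.1832; check Q = 0.007139
Then remove 0.182 M of C.
Step 2:
                   C          G
  Initial     0.3831    0.03589
  Change     0.02125   -0.01417
  Equil       0.4044    0.02173
  solve Keq expr → x = -0.007084; check Q = 0.007139
Then remove 0.1042 M of C.
Step 3:
                   C          G
  Initial     0.3002    0.02173
  Change     0.01063  -0.007086
  Equil       0.3108    0.01464
  solve Keq expr → x = -0.003543; check Q = 0.007139

[G]_eq = 0.01464 M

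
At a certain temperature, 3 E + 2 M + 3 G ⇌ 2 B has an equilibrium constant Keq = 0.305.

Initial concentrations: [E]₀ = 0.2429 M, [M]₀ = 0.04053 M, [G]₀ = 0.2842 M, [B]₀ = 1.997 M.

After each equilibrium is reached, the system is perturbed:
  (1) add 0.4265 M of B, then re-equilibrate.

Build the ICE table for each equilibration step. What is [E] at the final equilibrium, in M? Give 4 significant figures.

[E]_eq = 1.477 M

Q₀ = 7.3799e+06 vs Keq = 0.305 ⇒ Q>K, reverse
Step 1:
                  E         M         G         B
  I          0.2429   0.04053    0.2842     1.997
  C           1.143    0.7623     1.143   -0.7623
  E           1.386    0.8029     1.428     1.235
  solve Keq expr → x = -0.3812; check Q = 0.305
Then add 0.4265 M of B.
Step 2:
                  E         M         G         B
  I           1.386    0.8029     1.428     1.661
  C         0.09057   0.06038   0.09057  -0.06038
  E           1.477    0.8632     1.518     1.601
  solve Keq expr → x = -0.03019; check Q = 0.305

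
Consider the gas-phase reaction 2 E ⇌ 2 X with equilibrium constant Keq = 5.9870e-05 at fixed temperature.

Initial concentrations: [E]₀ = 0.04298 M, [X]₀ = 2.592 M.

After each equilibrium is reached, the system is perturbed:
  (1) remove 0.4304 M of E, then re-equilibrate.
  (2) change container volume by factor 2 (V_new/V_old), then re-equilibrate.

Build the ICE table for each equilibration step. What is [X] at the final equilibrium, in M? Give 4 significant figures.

[X]_eq = 0.008464 M

Q₀ = 3637 vs Keq = 5.9870e-05 ⇒ Q>K, reverse
Step 1:
                   E          X
  init       0.04298      2.592
  Δ            2.572     -2.572
  eq           2.615    0.02023
  solve Keq expr → x = -1.286; check Q = 5.9870e-05
Then remove 0.4304 M of E.
Step 2:
                   E          X
  init         2.184    0.02023
  Δ         0.003305  -0.003305
  eq           2.188    0.01693
  solve Keq expr → x = -0.001652; check Q = 5.9870e-05
Then change container volume by factor 2 (V_new/V_old).
Step 3:
                   E          X
  init         1.094   0.008464
  Δ                0          0
  eq           1.094   0.008464
  solve Keq expr → x = 0; check Q = 5.9870e-05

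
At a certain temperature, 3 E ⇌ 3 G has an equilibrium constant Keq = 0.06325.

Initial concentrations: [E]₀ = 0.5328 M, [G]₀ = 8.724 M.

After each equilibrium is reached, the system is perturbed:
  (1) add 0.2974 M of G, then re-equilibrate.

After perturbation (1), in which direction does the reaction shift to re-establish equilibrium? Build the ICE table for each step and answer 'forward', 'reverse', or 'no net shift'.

Q₀ = 4390 vs Keq = 0.06325 ⇒ Q>K, reverse
Step 1:
                  E         G
  I          0.5328     8.724
  C           6.087    -6.087
  E           6.619     2.637
  solve Keq expr → x = -2.029; check Q = 0.06325
Then add 0.2974 M of G.
Step 2:
                  E         G
  I           6.619     2.935
  C          0.2127   -0.2127
  E           6.832     2.722
  solve Keq expr → x = -0.07089; check Q = 0.06325

Direction: reverse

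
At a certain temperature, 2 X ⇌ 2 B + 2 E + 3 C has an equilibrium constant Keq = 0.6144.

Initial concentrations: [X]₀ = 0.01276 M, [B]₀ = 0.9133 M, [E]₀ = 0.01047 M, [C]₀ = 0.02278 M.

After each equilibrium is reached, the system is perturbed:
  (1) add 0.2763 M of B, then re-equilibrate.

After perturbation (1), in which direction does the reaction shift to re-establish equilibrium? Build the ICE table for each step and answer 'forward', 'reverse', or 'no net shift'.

Q₀ = 6.6387e-06 vs Keq = 0.6144 ⇒ Q<K, forward
Step 1:
                    X           B           E           C
  init        0.01276      0.9133     0.01047     0.02278
  Δ          -0.01253     0.01253     0.01253     0.01879
  eq       2.3029e-04      0.9258       0.023     0.04157
  solve Keq expr → x = 0.006265; check Q = 0.6144
Then add 0.2763 M of B.
Step 2:
                    X           B           E           C
  init     2.3029e-04       1.202       0.023     0.04157
  Δ        6.6765e-05 -6.6765e-05 -6.6765e-05 -1.0015e-04
  eq       2.9705e-04       1.202     0.02293     0.04147
  solve Keq expr → x = -3.3382e-05; check Q = 0.6144

Direction: reverse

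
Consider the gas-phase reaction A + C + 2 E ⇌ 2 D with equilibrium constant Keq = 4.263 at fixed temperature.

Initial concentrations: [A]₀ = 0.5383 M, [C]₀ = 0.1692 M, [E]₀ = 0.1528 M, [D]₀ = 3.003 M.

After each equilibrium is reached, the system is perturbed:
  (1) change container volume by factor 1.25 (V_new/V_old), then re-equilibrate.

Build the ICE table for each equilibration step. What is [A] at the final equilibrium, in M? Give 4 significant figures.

[A]_eq = 0.8788 M

Q₀ = 4241 vs Keq = 4.263 ⇒ Q>K, reverse
Step 1:
                  A         C         E         D
  Initial    0.5383    0.1692    0.1528     3.003
  Change     0.5024    0.5024     1.005    -1.005
  Equil       1.041    0.6716     1.158     1.998
  solve Keq expr → x = -0.5024; check Q = 4.263
Then change container volume by factor 1.25 (V_new/V_old).
Step 2:
                  A         C         E         D
  Initial    0.8326    0.5373    0.9261     1.599
  Change    0.04625   0.04625   0.09251  -0.09251
  Equil      0.8788    0.5835     1.019     1.506
  solve Keq expr → x = -0.04625; check Q = 4.263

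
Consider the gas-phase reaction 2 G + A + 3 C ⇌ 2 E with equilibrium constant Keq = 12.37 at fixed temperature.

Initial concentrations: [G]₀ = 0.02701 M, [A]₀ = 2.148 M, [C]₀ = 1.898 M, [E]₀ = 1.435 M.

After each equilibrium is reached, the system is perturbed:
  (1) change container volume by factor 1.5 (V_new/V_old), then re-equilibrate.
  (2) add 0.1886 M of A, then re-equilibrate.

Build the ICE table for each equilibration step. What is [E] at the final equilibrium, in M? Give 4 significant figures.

[E]_eq = 0.8613 M

Q₀ = 192.2 vs Keq = 12.37 ⇒ Q>K, reverse
Step 1:
                  G         A         C         E
  Initial   0.02701     2.148     1.898     1.435
  Change    0.06633   0.03316   0.09949  -0.06633
  Equil     0.09334     2.181     1.997     1.369
  solve Keq expr → x = -0.03316; check Q = 12.37
Then change container volume by factor 1.5 (V_new/V_old).
Step 2:
                  G         A         C         E
  Initial   0.06222     1.454     1.332    0.9124
  Change    0.05639    0.0282   0.08459  -0.05639
  Equil      0.1186     1.482     1.416    0.8561
  solve Keq expr → x = -0.0282; check Q = 12.37
Then add 0.1886 M of A.
Step 3:
                  G         A         C         E
  Initial    0.1186     1.671     1.416    0.8561
  Change  -0.005195 -0.002597 -0.007792  0.005195
  Equil      0.1134     1.668     1.408    0.8613
  solve Keq expr → x = 0.002597; check Q = 12.37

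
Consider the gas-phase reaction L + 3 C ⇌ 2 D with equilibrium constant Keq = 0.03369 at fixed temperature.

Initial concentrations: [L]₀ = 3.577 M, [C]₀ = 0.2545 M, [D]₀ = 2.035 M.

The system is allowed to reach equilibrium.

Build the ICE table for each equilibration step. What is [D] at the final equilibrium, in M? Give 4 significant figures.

Q₀ = 70.23 vs Keq = 0.03369 ⇒ Q>K, reverse
Step 1:
                   L          C          D
  Initial      3.577     0.2545      2.035
  Change      0.5398      1.619      -1.08
  Equil        4.117      1.874     0.9554
  solve Keq expr → x = -0.5398; check Q = 0.03369

[D]_eq = 0.9554 M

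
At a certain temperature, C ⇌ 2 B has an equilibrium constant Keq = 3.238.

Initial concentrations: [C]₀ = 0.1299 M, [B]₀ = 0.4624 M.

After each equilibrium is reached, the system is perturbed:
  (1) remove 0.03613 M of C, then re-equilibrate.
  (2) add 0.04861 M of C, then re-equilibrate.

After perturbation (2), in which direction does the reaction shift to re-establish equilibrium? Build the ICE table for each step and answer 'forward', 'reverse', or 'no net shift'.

Q₀ = 1.646 vs Keq = 3.238 ⇒ Q<K, forward
Step 1:
                  C         B
  Initial    0.1299    0.4624
  Change   -0.03943   0.07885
  Equil     0.09047    0.5413
  solve Keq expr → x = 0.03943; check Q = 3.238
Then remove 0.03613 M of C.
Step 2:
                  C         B
  Initial   0.05434    0.5413
  Change    0.02201  -0.04402
  Equil     0.07636    0.4972
  solve Keq expr → x = -0.02201; check Q = 3.238
Then add 0.04861 M of C.
Step 3:
                  C         B
  Initial     0.125    0.4972
  Change   -0.02945    0.0589
  Equil     0.09552    0.5561
  solve Keq expr → x = 0.02945; check Q = 3.238

Direction: forward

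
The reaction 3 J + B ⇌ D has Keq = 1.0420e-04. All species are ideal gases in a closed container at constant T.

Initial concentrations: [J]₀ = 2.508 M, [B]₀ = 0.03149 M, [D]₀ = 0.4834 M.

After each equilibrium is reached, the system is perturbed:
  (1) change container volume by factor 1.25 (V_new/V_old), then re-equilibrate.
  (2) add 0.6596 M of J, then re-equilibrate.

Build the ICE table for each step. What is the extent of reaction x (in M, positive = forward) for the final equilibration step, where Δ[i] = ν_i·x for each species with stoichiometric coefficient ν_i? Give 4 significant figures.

Q₀ = 0.9731 vs Keq = 1.0420e-04 ⇒ Q>K, reverse
Step 1:
                  J         B         D
  init        2.508   0.03149    0.4834
  Δ            1.44    0.4801   -0.4801
  eq          3.948    0.5116  0.003281
  solve Keq expr → x = -0.4801; check Q = 1.0420e-04
Then change container volume by factor 1.25 (V_new/V_old).
Step 2:
                  J         B         D
  init        3.159    0.4093  0.002625
  Δ        0.003816  0.001272 -0.001272
  eq          3.163    0.4106  0.001353
  solve Keq expr → x = -0.001272; check Q = 1.0420e-04
Then add 0.6596 M of J.
Step 3:
                  J         B         D
  init        3.822    0.4106  0.001353
  Δ       -0.003071 -0.001024  0.001024
  eq          3.819    0.4095  0.002377
  solve Keq expr → x = 0.001024; check Q = 1.0420e-04

x = 0.001024 M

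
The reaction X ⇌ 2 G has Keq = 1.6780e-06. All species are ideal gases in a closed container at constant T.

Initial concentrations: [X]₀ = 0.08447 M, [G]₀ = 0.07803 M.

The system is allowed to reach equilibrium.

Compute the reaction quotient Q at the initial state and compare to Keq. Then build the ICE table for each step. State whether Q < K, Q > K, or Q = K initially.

Q₀ = 0.07208 vs Keq = 1.6780e-06 ⇒ Q>K, reverse
Step 1:
                    X           G
  I           0.08447     0.07803
  C           0.03879    -0.07758
  E            0.1233  4.5478e-04
  solve Keq expr → x = -0.03879; check Q = 1.6780e-06

Q₀ = 0.07208; Q > K (proceeds reverse)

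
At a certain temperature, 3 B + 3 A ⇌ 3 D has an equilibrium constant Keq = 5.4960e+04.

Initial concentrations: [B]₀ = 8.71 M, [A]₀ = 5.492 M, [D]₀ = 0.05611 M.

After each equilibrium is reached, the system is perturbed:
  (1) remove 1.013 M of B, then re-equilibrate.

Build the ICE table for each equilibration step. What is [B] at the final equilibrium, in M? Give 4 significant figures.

Q₀ = 1.6139e-09 vs Keq = 5.4960e+04 ⇒ Q<K, forward
Step 1:
                  B         A         D
  I            8.71     5.492   0.05611
  C          -5.448    -5.448     5.448
  E           3.262   0.04437     5.504
  solve Keq expr → x = 1.816; check Q = 5.4960e+04
Then remove 1.013 M of B.
Step 2:
                  B         A         D
  I           2.249   0.04437     5.504
  C         0.01921   0.01921  -0.01921
  E           2.269   0.06359     5.485
  solve Keq expr → x = -0.006405; check Q = 5.4960e+04

[B]_eq = 2.269 M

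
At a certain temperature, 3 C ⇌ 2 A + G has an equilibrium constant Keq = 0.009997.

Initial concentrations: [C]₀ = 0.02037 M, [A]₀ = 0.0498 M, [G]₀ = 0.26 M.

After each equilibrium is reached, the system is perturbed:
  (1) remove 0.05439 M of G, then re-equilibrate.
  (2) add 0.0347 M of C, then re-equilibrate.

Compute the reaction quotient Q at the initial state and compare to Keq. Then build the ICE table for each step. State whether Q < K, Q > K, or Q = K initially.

Q₀ = 76.29 vs Keq = 0.009997 ⇒ Q>K, reverse
Step 1:
                  C         A         G
  I         0.02037    0.0498      0.26
  C         0.06679  -0.04452  -0.02226
  E         0.08716  0.005276    0.2377
  solve Keq expr → x = -0.02226; check Q = 0.009997
Then remove 0.05439 M of G.
Step 2:
                  C         A         G
  I         0.08716  0.005276    0.1833
  C       -9.4413e-04 6.2942e-04 3.1471e-04
  E         0.08621  0.005906    0.1837
  solve Keq expr → x = 3.1471e-04; check Q = 0.009997
Then add 0.0347 M of C.
Step 3:
                  C         A         G
  I          0.1209  0.005906    0.1837
  C       -0.004907  0.003271  0.001636
  E           0.116  0.009177    0.1853
  solve Keq expr → x = 0.001636; check Q = 0.009997

Q₀ = 76.29; Q > K (proceeds reverse)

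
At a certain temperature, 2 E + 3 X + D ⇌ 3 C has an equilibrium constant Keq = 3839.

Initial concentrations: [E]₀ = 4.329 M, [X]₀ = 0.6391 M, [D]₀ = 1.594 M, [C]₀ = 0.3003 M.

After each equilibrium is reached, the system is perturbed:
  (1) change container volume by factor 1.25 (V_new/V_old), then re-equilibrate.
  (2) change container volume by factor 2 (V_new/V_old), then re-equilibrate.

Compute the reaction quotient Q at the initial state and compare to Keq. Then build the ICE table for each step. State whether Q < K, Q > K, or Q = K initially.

Q₀ = 0.003473; Q < K (proceeds forward)

Q₀ = 0.003473 vs Keq = 3839 ⇒ Q<K, forward
Step 1:
                    E           X           D           C
  init          4.329      0.6391       1.594      0.3003
  Δ            -0.412     -0.6179      -0.206      0.6179
  eq            3.917     0.02116       1.388      0.9182
  solve Keq expr → x = 0.206; check Q = 3839
Then change container volume by factor 1.25 (V_new/V_old).
Step 2:
                    E           X           D           C
  init          3.134     0.01693        1.11      0.7346
  Δ          0.002728    0.004093    0.001364   -0.004093
  eq            3.136     0.02102       1.112      0.7305
  solve Keq expr → x = -0.001364; check Q = 3839
Then change container volume by factor 2 (V_new/V_old).
Step 3:
                    E           X           D           C
  init          1.568     0.01051      0.5559      0.3653
  Δ          0.006564    0.009846    0.003282   -0.009846
  eq            1.575     0.02035      0.5592      0.3554
  solve Keq expr → x = -0.003282; check Q = 3839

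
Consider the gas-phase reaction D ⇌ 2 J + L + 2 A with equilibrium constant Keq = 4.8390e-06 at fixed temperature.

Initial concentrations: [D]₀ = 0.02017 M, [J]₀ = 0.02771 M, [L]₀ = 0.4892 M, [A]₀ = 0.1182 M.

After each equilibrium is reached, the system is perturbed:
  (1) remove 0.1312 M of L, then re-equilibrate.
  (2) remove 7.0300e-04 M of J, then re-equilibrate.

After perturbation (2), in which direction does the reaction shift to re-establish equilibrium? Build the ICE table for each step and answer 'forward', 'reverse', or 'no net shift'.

Q₀ = 2.6019e-04 vs Keq = 4.8390e-06 ⇒ Q>K, reverse
Step 1:
                    D           J           L           A
  I           0.02017     0.02771      0.4892      0.1182
  C           0.01094    -0.02188    -0.01094    -0.02188
  E           0.03111    0.005825      0.4783     0.09632
  solve Keq expr → x = -0.01094; check Q = 4.8390e-06
Then remove 0.1312 M of L.
Step 2:
                    D           J           L           A
  I           0.03111    0.005825      0.3471     0.09632
  C       -4.4830e-04  8.9660e-04  4.4830e-04  8.9660e-04
  E           0.03066    0.006722      0.3475     0.09721
  solve Keq expr → x = 4.4830e-04; check Q = 4.8390e-06
Then remove 7.0300e-04 M of J.
Step 3:
                    D           J           L           A
  I           0.03066    0.006019      0.3475     0.09721
  C       -3.1159e-04  6.2318e-04  3.1159e-04  6.2318e-04
  E           0.03035    0.006642      0.3478     0.09784
  solve Keq expr → x = 3.1159e-04; check Q = 4.8390e-06

Direction: forward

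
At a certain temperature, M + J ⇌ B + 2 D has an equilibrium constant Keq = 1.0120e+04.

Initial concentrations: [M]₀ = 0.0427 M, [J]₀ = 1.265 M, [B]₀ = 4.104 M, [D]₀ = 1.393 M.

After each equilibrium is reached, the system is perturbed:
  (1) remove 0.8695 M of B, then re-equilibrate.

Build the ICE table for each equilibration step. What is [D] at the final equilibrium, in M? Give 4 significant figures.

[D]_eq = 1.477 M

Q₀ = 147.4 vs Keq = 1.0120e+04 ⇒ Q<K, forward
Step 1:
                  M         J         B         D
  I          0.0427     1.265     4.104     1.393
  C        -0.04197  -0.04197   0.04197   0.08394
  E       7.3069e-04     1.223     4.146     1.477
  solve Keq expr → x = 0.04197; check Q = 1.0120e+04
Then remove 0.8695 M of B.
Step 2:
                  M         J         B         D
  I       7.3069e-04     1.223     3.276     1.477
  C       -1.5290e-04 -1.5290e-04 1.5290e-04 3.0581e-04
  E       5.7779e-04     1.223     3.277     1.477
  solve Keq expr → x = 1.5290e-04; check Q = 1.0120e+04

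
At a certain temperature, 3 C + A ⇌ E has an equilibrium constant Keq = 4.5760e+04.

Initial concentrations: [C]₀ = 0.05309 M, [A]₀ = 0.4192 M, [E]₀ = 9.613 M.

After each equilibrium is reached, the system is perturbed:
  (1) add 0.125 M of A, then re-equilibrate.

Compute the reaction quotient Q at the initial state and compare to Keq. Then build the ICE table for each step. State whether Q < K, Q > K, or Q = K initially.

Q₀ = 1.5325e+05; Q > K (proceeds reverse)

Q₀ = 1.5325e+05 vs Keq = 4.5760e+04 ⇒ Q>K, reverse
Step 1:
                  C         A         E
  I         0.05309    0.4192     9.613
  C         0.02578  0.008594 -0.008594
  E         0.07887    0.4278     9.604
  solve Keq expr → x = -0.008594; check Q = 4.5760e+04
Then add 0.125 M of A.
Step 2:
                  C         A         E
  I         0.07887    0.5528     9.604
  C       -0.006361  -0.00212   0.00212
  E         0.07251    0.5507     9.607
  solve Keq expr → x = 0.00212; check Q = 4.5760e+04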